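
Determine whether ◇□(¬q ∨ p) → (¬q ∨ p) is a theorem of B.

Tableau for the negation ¬(◇□(¬q ∨ p) → (¬q ∨ p)):
1. ¬(◇□(¬q ∨ p) → (¬q ∨ p)), w0
2. ◇□(¬q ∨ p), w0   [¬→-rule on 1]
3. ¬(¬q ∨ p), w0   [¬→-rule on 1]
4. q, w0   [¬∨-rule on 3]
5. ¬p, w0   [¬∨-rule on 3]
6. □(¬q ∨ p), w1   [◇-rule on 2: fresh world w1, w0Rw1]
7. ¬q ∨ p, w0   [□-rule on 6 via w1Rw0]
8. ¬q ∨ p, w1   [□-rule on 6 via w1Rw1]
9. p, w0   [∨-rule on 7 (branches; this branch)]
Accessibility: w0Rw0, w0Rw1, w1Rw0, w1Rw1
Branch closes: p and ¬p both at w0.
All branches of the negation close; one closing branch shown above.

Yes, valid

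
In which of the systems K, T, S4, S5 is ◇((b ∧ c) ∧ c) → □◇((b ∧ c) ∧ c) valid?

S5-tableau for the negation ¬(◇((b ∧ c) ∧ c) → □◇((b ∧ c) ∧ c)):
1. ¬(◇((b ∧ c) ∧ c) → □◇((b ∧ c) ∧ c)), u
2. ◇((b ∧ c) ∧ c), u   [¬→-rule on 1]
3. ¬□◇((b ∧ c) ∧ c), u   [¬→-rule on 1]
4. (b ∧ c) ∧ c, v   [◇-rule on 2: fresh world v, uRv]
5. b ∧ c, v   [∧-rule on 4]
6. c, v   [∧-rule on 4]
7. b, v   [∧-rule on 5]
8. ¬◇((b ∧ c) ∧ c), w   [¬□-rule on 3: fresh world w, uRw]
9. ¬((b ∧ c) ∧ c), u   [¬◇-rule on 8 via wRu]
10. ¬((b ∧ c) ∧ c), v   [¬◇-rule on 8 via wRv]
11. ¬((b ∧ c) ∧ c), w   [¬◇-rule on 8 via wRw]
12. ¬(b ∧ c), u   [¬∧-rule on 9 (branches; this branch)]
13. ¬(b ∧ c), v   [¬∧-rule on 10 (branches; this branch)]
14. ¬c, w   [¬∧-rule on 11 (branches; this branch)]
15. ¬c, u   [¬∧-rule on 12 (branches; this branch)]
16. ¬c, v   [¬∧-rule on 13 (branches; this branch)]
Accessibility: uRu, uRv, uRw, vRu, vRv, vRw, wRu, wRv, wRw
Branch closes: c and ¬c both at v.
Every branch closes (one shown): valid in S5.
S4-tableau for the negation ¬(◇((b ∧ c) ∧ c) → □◇((b ∧ c) ∧ c)):
1. ¬(◇((b ∧ c) ∧ c) → □◇((b ∧ c) ∧ c)), u
2. ◇((b ∧ c) ∧ c), u   [¬→-rule on 1]
3. ¬□◇((b ∧ c) ∧ c), u   [¬→-rule on 1]
4. (b ∧ c) ∧ c, v   [◇-rule on 2: fresh world v, uRv]
5. b ∧ c, v   [∧-rule on 4]
6. c, v   [∧-rule on 4]
7. b, v   [∧-rule on 5]
8. ¬◇((b ∧ c) ∧ c), w   [¬□-rule on 3: fresh world w, uRw]
9. ¬((b ∧ c) ∧ c), w   [¬◇-rule on 8 via wRw]
10. ¬c, w   [¬∧-rule on 9 (branches; this branch)]
Accessibility: uRu, uRv, uRw, vRv, wRw
Complete open branch: countermodel on an S4-frame, so not valid in S4, nor in K, T (the same frame is also a K-frame and a T-frame).

S5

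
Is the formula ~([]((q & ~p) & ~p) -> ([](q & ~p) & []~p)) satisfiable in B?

1. ~([]((q & ~p) & ~p) -> ([](q & ~p) & []~p)), w0
2. []((q & ~p) & ~p), w0   [~->-rule on 1]
3. ~([](q & ~p) & []~p), w0   [~->-rule on 1]
4. (q & ~p) & ~p, w0   [[]-rule on 2 via w0Rw0]
5. q & ~p, w0   [&-rule on 4]
6. ~p, w0   [&-rule on 4]
7. q, w0   [&-rule on 5]
8. ~[](q & ~p), w0   [~&-rule on 3 (branches; this branch)]
9. ~(q & ~p), w1   [~[]-rule on 8: fresh world w1, w0Rw1]
10. (q & ~p) & ~p, w1   [[]-rule on 2 via w0Rw1]
11. q & ~p, w1   [&-rule on 10]
12. ~p, w1   [&-rule on 10]
13. q, w1   [&-rule on 11]
14. p, w1   [~&-rule on 9 (branches; this branch)]
Accessibility: w0Rw0, w0Rw1, w1Rw0, w1Rw1
Branch closes: p and ~p both at w1.
(One branch shown.) All branches close.

Unsatisfiable (every branch closes)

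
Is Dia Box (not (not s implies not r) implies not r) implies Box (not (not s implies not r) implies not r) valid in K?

Tableau for the negation not (Dia Box (not (not s implies not r) implies not r) implies Box (not (not s implies not r) implies not r)):
1. not (Dia Box (not (not s implies not r) implies not r) implies Box (not (not s implies not r) implies not r)), w0
2. Dia Box (not (not s implies not r) implies not r), w0
3. not Box (not (not s implies not r) implies not r), w0
4. Box (not (not s implies not r) implies not r), w1
5. not (not (not s implies not r) implies not r), w2
6. not (not s implies not r), w2
7. r, w2
8. not s, w2
Accessibility: w0Rw1, w0Rw2
The negation has an open branch (countermodel exists).

Not valid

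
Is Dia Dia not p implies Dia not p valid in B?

Tableau for the negation not (Dia Dia not p implies Dia not p):
1. not (Dia Dia not p implies Dia not p), 0
2. Dia Dia not p, 0
3. not Dia not p, 0
4. p, 0
5. Dia not p, 1
6. p, 1
7. not p, 2
Accessibility: 0R0, 0R1, 1R0, 1R1, 1R2, 2R1, 2R2
The negation has an open branch (countermodel exists).

Not valid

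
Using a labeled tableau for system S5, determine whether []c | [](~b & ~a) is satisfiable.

1. []c | [](~b & ~a), w0
2. [](~b & ~a), w0
3. ~b & ~a, w0
4. ~b, w0
5. ~a, w0
Accessibility: w0Rw0

Satisfiable (open branch found)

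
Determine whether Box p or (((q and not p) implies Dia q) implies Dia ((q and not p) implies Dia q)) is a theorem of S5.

Valid

Tableau for the negation not (Box p or (((q and not p) implies Dia q) implies Dia ((q and not p) implies Dia q))):
1. not (Box p or (((q and not p) implies Dia q) implies Dia ((q and not p) implies Dia q))), w0
2. not Box p, w0
3. not (((q and not p) implies Dia q) implies Dia ((q and not p) implies Dia q)), w0
4. (q and not p) implies Dia q, w0
5. not Dia ((q and not p) implies Dia q), w0
6. not ((q and not p) implies Dia q), w0
7. q and not p, w0
8. not Dia q, w0
9. q, w0
10. not p, w0
11. not q, w0
Accessibility: w0Rw0
Branch closes: q and not q both at w0.
Every branch of the negation's tableau closes; the branch above is one of them.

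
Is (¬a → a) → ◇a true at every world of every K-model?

Tableau for the negation ¬((¬a → a) → ◇a):
1. ¬((¬a → a) → ◇a), w0
2. ¬a → a, w0   [¬→-rule on 1]
3. ¬◇a, w0   [¬→-rule on 1]
4. a, w0   [→-rule on 2 (branches; this branch)]
The negation has an open branch (countermodel exists).

Invalid (countermodel exists)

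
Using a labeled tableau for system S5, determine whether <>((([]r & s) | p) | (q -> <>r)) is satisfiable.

1. <>((([]r & s) | p) | (q -> <>r)), 0
2. (([]r & s) | p) | (q -> <>r), 1
3. q -> <>r, 1
4. <>r, 1
5. r, 2
Accessibility: 0R0, 0R1, 0R2, 1R0, 1R1, 1R2, 2R0, 2R1, 2R2

Yes, satisfiable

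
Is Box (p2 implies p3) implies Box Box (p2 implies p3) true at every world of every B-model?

Tableau for the negation not (Box (p2 implies p3) implies Box Box (p2 implies p3)):
1. not (Box (p2 implies p3) implies Box Box (p2 implies p3)), u
2. Box (p2 implies p3), u   [neg-implies-rule on 1]
3. not Box Box (p2 implies p3), u   [neg-implies-rule on 1]
4. p2 implies p3, u   [Box-rule on 2 via uRu]
5. p3, u   [implies-rule on 4 (branches; this branch)]
6. not Box (p2 implies p3), v   [neg-Box-rule on 3: fresh world v, uRv]
7. p2 implies p3, v   [Box-rule on 2 via uRv]
8. p3, v   [implies-rule on 7 (branches; this branch)]
9. not (p2 implies p3), w   [neg-Box-rule on 6: fresh world w, vRw]
10. p2, w   [neg-implies-rule on 9]
11. not p3, w   [neg-implies-rule on 9]
Accessibility: uRu, uRv, vRu, vRv, vRw, wRv, wRw
The negation has an open branch (countermodel exists).

Invalid (countermodel exists)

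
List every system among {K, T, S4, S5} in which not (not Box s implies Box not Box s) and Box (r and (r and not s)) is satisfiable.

K

T-tableau for the formula:
1. not (not Box s implies Box not Box s) and Box (r and (r and not s)), w0
2. not (not Box s implies Box not Box s), w0
3. Box (r and (r and not s)), w0
4. not Box s, w0
5. not Box not Box s, w0
6. r and (r and not s), w0
7. r, w0
8. r and not s, w0
9. not s, w0
10. not s, w1
11. r and (r and not s), w1
12. r, w1
13. r and not s, w1
14. Box s, w2
15. r and (r and not s), w2
16. r, w2
17. r and not s, w2
18. not s, w2
19. s, w2
Accessibility: w0Rw0, w0Rw1, w0Rw2, w1Rw1, w2Rw2
Branch closes: s and not s both at w2.
Every branch closes (one shown): unsatisfiable in T, hence also in S4, S5 (every S4/S5-frame is a T-frame).
K-tableau for the formula:
1. not (not Box s implies Box not Box s) and Box (r and (r and not s)), w0
2. not (not Box s implies Box not Box s), w0
3. Box (r and (r and not s)), w0
4. not Box s, w0
5. not Box not Box s, w0
6. not s, w1
7. r and (r and not s), w1
8. r, w1
9. r and not s, w1
10. Box s, w2
11. r and (r and not s), w2
12. r, w2
13. r and not s, w2
14. not s, w2
Accessibility: w0Rw1, w0Rw2
Complete open branch: satisfiable in K.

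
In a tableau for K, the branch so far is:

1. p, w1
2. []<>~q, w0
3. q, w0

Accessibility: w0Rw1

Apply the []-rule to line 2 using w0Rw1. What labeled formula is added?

<>~q, w1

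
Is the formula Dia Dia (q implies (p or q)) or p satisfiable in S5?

Yes, satisfiable

1. Dia Dia (q implies (p or q)) or p, 0
2. p, 0
Accessibility: 0R0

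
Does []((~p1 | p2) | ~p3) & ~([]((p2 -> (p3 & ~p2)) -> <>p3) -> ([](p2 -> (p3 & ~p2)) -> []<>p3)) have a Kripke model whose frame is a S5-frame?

1. []((~p1 | p2) | ~p3) & ~([]((p2 -> (p3 & ~p2)) -> <>p3) -> ([](p2 -> (p3 & ~p2)) -> []<>p3)), 0
2. []((~p1 | p2) | ~p3), 0
3. ~([]((p2 -> (p3 & ~p2)) -> <>p3) -> ([](p2 -> (p3 & ~p2)) -> []<>p3)), 0
4. []((p2 -> (p3 & ~p2)) -> <>p3), 0
5. ~([](p2 -> (p3 & ~p2)) -> []<>p3), 0
6. [](p2 -> (p3 & ~p2)), 0
7. ~[]<>p3, 0
8. (~p1 | p2) | ~p3, 0
9. (p2 -> (p3 & ~p2)) -> <>p3, 0
10. p2 -> (p3 & ~p2), 0
11. ~p1 | p2, 0
12. <>p3, 0
13. ~p2, 0
14. ~p1, 0
15. ~<>p3, 1
16. (~p1 | p2) | ~p3, 1
17. (p2 -> (p3 & ~p2)) -> <>p3, 1
18. p2 -> (p3 & ~p2), 1
19. ~p3, 0
20. ~p3, 1
21. ~p1 | p2, 1
22. <>p3, 1
23. ~p2, 1
24. ~p1, 1
25. p3, 2
26. (~p1 | p2) | ~p3, 2
27. (p2 -> (p3 & ~p2)) -> <>p3, 2
28. p2 -> (p3 & ~p2), 2
29. ~p3, 2
Accessibility: 0R0, 0R1, 0R2, 1R0, 1R1, 1R2, 2R0, 2R1, 2R2
Branch closes: p3 and ~p3 both at 2.
(One branch shown.) All branches close.

Unsatisfiable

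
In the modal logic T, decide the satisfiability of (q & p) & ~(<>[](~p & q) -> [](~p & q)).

Satisfiable (open branch found)

1. (q & p) & ~(<>[](~p & q) -> [](~p & q)), u
2. q & p, u
3. ~(<>[](~p & q) -> [](~p & q)), u
4. q, u
5. p, u
6. <>[](~p & q), u
7. ~[](~p & q), u
8. [](~p & q), v
9. ~p & q, v
10. ~p, v
11. q, v
12. ~(~p & q), w
13. ~q, w
Accessibility: uRu, uRv, uRw, vRv, wRw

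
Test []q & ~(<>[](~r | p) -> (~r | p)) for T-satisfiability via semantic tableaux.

1. []q & ~(<>[](~r | p) -> (~r | p)), 0
2. []q, 0   [&-rule on 1]
3. ~(<>[](~r | p) -> (~r | p)), 0   [&-rule on 1]
4. <>[](~r | p), 0   [~->-rule on 3]
5. ~(~r | p), 0   [~->-rule on 3]
6. r, 0   [~|-rule on 5]
7. ~p, 0   [~|-rule on 5]
8. q, 0   [[]-rule on 2 via 0R0]
9. [](~r | p), 1   [<>-rule on 4: fresh world 1, 0R1]
10. q, 1   [[]-rule on 2 via 0R1]
11. ~r | p, 1   [[]-rule on 9 via 1R1]
12. p, 1   [|-rule on 11 (branches; this branch)]
Accessibility: 0R0, 0R1, 1R1

Satisfiable (open branch found)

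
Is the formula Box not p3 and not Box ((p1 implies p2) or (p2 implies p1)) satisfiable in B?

1. Box not p3 and not Box ((p1 implies p2) or (p2 implies p1)), 0
2. Box not p3, 0
3. not Box ((p1 implies p2) or (p2 implies p1)), 0
4. not p3, 0
5. not ((p1 implies p2) or (p2 implies p1)), 1
6. not (p1 implies p2), 1
7. not (p2 implies p1), 1
8. p1, 1
9. not p2, 1
10. p2, 1
11. not p1, 1
Accessibility: 0R0, 0R1, 1R0, 1R1
Branch closes: p2 and not p2 both at 1.
All branches of the tableau close; one closing branch shown above.

No, unsatisfiable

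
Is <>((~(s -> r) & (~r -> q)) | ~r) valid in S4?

Not valid

Tableau for the negation ~<>((~(s -> r) & (~r -> q)) | ~r):
1. ~<>((~(s -> r) & (~r -> q)) | ~r), w0
2. ~((~(s -> r) & (~r -> q)) | ~r), w0   [~<>-rule on 1 via w0Rw0]
3. ~(~(s -> r) & (~r -> q)), w0   [~|-rule on 2]
4. r, w0   [~|-rule on 2]
5. s -> r, w0   [~&-rule on 3 (branches; this branch)]
Accessibility: w0Rw0
The negation has an open branch (countermodel exists).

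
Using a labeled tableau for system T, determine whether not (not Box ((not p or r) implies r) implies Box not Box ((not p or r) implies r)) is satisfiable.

Yes, satisfiable

1. not (not Box ((not p or r) implies r) implies Box not Box ((not p or r) implies r)), 0
2. not Box ((not p or r) implies r), 0   [neg-implies-rule on 1]
3. not Box not Box ((not p or r) implies r), 0   [neg-implies-rule on 1]
4. not ((not p or r) implies r), 1   [neg-Box-rule on 2: fresh world 1, 0R1]
5. not p or r, 1   [neg-implies-rule on 4]
6. not r, 1   [neg-implies-rule on 4]
7. not p, 1   [or-rule on 5 (branches; this branch)]
8. Box ((not p or r) implies r), 2   [neg-Box-rule on 3: fresh world 2, 0R2]
9. (not p or r) implies r, 2   [Box-rule on 8 via 2R2]
10. r, 2   [implies-rule on 9 (branches; this branch)]
Accessibility: 0R0, 0R1, 0R2, 1R1, 2R2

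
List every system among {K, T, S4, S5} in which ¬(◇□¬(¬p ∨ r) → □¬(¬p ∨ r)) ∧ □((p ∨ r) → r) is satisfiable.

K

T-tableau for the formula:
1. ¬(◇□¬(¬p ∨ r) → □¬(¬p ∨ r)) ∧ □((p ∨ r) → r), u
2. ¬(◇□¬(¬p ∨ r) → □¬(¬p ∨ r)), u
3. □((p ∨ r) → r), u
4. ◇□¬(¬p ∨ r), u
5. ¬□¬(¬p ∨ r), u
6. (p ∨ r) → r, u
7. ¬(p ∨ r), u
8. ¬p, u
9. ¬r, u
10. □¬(¬p ∨ r), v
11. (p ∨ r) → r, v
12. ¬(¬p ∨ r), v
13. p, v
14. ¬r, v
15. ¬(p ∨ r), v
16. ¬p, v
Accessibility: uRu, uRv, vRv
Branch closes: p and ¬p both at v.
Every branch closes (one shown): unsatisfiable in T, hence also in S4, S5 (every S4/S5-frame is a T-frame).
K-tableau for the formula:
1. ¬(◇□¬(¬p ∨ r) → □¬(¬p ∨ r)) ∧ □((p ∨ r) → r), u
2. ¬(◇□¬(¬p ∨ r) → □¬(¬p ∨ r)), u
3. □((p ∨ r) → r), u
4. ◇□¬(¬p ∨ r), u
5. ¬□¬(¬p ∨ r), u
6. □¬(¬p ∨ r), v
7. (p ∨ r) → r, v
8. r, v
9. ¬p ∨ r, w
10. (p ∨ r) → r, w
11. r, w
Accessibility: uRv, uRw
Complete open branch: satisfiable in K.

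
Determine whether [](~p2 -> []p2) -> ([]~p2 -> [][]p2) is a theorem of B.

Tableau for the negation ~([](~p2 -> []p2) -> ([]~p2 -> [][]p2)):
1. ~([](~p2 -> []p2) -> ([]~p2 -> [][]p2)), u
2. [](~p2 -> []p2), u
3. ~([]~p2 -> [][]p2), u
4. []~p2, u
5. ~[][]p2, u
6. ~p2 -> []p2, u
7. ~p2, u
8. []p2, u
9. p2, u
Accessibility: uRu
Branch closes: p2 and ~p2 both at u.
Every branch of the negation's tableau closes; the branch above is one of them.

Valid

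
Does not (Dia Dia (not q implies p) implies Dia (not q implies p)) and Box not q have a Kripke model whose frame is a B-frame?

Yes, satisfiable

1. not (Dia Dia (not q implies p) implies Dia (not q implies p)) and Box not q, w0
2. not (Dia Dia (not q implies p) implies Dia (not q implies p)), w0
3. Box not q, w0
4. Dia Dia (not q implies p), w0
5. not Dia (not q implies p), w0
6. not q, w0
7. not (not q implies p), w0
8. not p, w0
9. Dia (not q implies p), w1
10. not q, w1
11. not (not q implies p), w1
12. not p, w1
13. not q implies p, w2
14. p, w2
Accessibility: w0Rw0, w0Rw1, w1Rw0, w1Rw1, w1Rw2, w2Rw1, w2Rw2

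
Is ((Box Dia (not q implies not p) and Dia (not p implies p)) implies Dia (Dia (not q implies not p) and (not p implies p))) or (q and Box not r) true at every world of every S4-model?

Valid

Tableau for the negation not (((Box Dia (not q implies not p) and Dia (not p implies p)) implies Dia (Dia (not q implies not p) and (not p implies p))) or (q and Box not r)):
1. not (((Box Dia (not q implies not p) and Dia (not p implies p)) implies Dia (Dia (not q implies not p) and (not p implies p))) or (q and Box not r)), w0
2. not ((Box Dia (not q implies not p) and Dia (not p implies p)) implies Dia (Dia (not q implies not p) and (not p implies p))), w0
3. not (q and Box not r), w0
4. Box Dia (not q implies not p) and Dia (not p implies p), w0
5. not Dia (Dia (not q implies not p) and (not p implies p)), w0
6. Box Dia (not q implies not p), w0
7. Dia (not p implies p), w0
8. not (Dia (not q implies not p) and (not p implies p)), w0
9. Dia (not q implies not p), w0
10. not Box not r, w0
11. not (not p implies p), w0
12. not p, w0
13. not p implies p, w1
14. not (Dia (not q implies not p) and (not p implies p)), w1
15. Dia (not q implies not p), w1
16. p, w1
17. not Dia (not q implies not p), w1
18. not (not q implies not p), w1
19. not q, w1
20. not q implies not p, w2
21. not (Dia (not q implies not p) and (not p implies p)), w2
22. Dia (not q implies not p), w2
23. not p, w2
24. not (not p implies p), w2
25. r, w3
26. not (Dia (not q implies not p) and (not p implies p)), w3
27. Dia (not q implies not p), w3
28. not Dia (not q implies not p), w3
29. not (not q implies not p), w3
30. not q, w3
31. p, w3
32. not q implies not p, w4
33. not (Dia (not q implies not p) and (not p implies p)), w4
34. Dia (not q implies not p), w4
35. not (not q implies not p), w4
36. not q, w4
37. p, w4
38. not p, w4
Accessibility: w0Rw0, w0Rw1, w0Rw2, w0Rw3, w0Rw4, w1Rw1, w1Rw4, w2Rw2, w3Rw3, w4Rw4
Branch closes: p and not p both at w4.
All branches of the negation close; one closing branch shown above.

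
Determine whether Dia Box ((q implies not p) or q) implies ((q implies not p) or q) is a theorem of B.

Valid in B

Tableau for the negation not (Dia Box ((q implies not p) or q) implies ((q implies not p) or q)):
1. not (Dia Box ((q implies not p) or q) implies ((q implies not p) or q)), w0
2. Dia Box ((q implies not p) or q), w0
3. not ((q implies not p) or q), w0
4. not (q implies not p), w0
5. not q, w0
6. q, w0
7. p, w0
Accessibility: w0Rw0
Branch closes: q and not q both at w0.
Every branch of the negation's tableau closes; the branch above is one of them.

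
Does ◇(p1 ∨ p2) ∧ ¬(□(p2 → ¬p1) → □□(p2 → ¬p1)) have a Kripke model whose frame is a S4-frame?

No, unsatisfiable

1. ◇(p1 ∨ p2) ∧ ¬(□(p2 → ¬p1) → □□(p2 → ¬p1)), w0
2. ◇(p1 ∨ p2), w0   [∧-rule on 1]
3. ¬(□(p2 → ¬p1) → □□(p2 → ¬p1)), w0   [∧-rule on 1]
4. □(p2 → ¬p1), w0   [¬→-rule on 3]
5. ¬□□(p2 → ¬p1), w0   [¬→-rule on 3]
6. p2 → ¬p1, w0   [□-rule on 4 via w0Rw0]
7. ¬p1, w0   [→-rule on 6 (branches; this branch)]
8. p1 ∨ p2, w1   [◇-rule on 2: fresh world w1, w0Rw1]
9. p2 → ¬p1, w1   [□-rule on 4 via w0Rw1]
10. p2, w1   [∨-rule on 8 (branches; this branch)]
11. ¬p1, w1   [→-rule on 9 (branches; this branch)]
12. ¬□(p2 → ¬p1), w2   [¬□-rule on 5: fresh world w2, w0Rw2]
13. p2 → ¬p1, w2   [□-rule on 4 via w0Rw2]
14. ¬p1, w2   [→-rule on 13 (branches; this branch)]
15. ¬(p2 → ¬p1), w3   [¬□-rule on 12: fresh world w3, w2Rw3]
16. p2, w3   [¬→-rule on 15]
17. p1, w3   [¬→-rule on 15]
18. p2 → ¬p1, w3   [□-rule on 4 via w0Rw3]
19. ¬p1, w3   [→-rule on 18 (branches; this branch)]
Accessibility: w0Rw0, w0Rw1, w0Rw2, w0Rw3, w1Rw1, w2Rw2, w2Rw3, w3Rw3
Branch closes: p1 and ¬p1 both at w3.
All branches of the tableau close; one closing branch shown above.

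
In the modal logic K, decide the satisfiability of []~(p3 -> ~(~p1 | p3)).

Yes, satisfiable

1. []~(p3 -> ~(~p1 | p3)), w0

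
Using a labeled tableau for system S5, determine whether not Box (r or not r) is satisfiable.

1. not Box (r or not r), w0
2. not (r or not r), w1
3. not r, w1
4. r, w1
Accessibility: w0Rw0, w0Rw1, w1Rw0, w1Rw1
Branch closes: r and not r both at w1.
(One branch shown.) All branches close.

No, unsatisfiable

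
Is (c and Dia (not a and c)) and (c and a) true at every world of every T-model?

Tableau for the negation not ((c and Dia (not a and c)) and (c and a)):
1. not ((c and Dia (not a and c)) and (c and a)), u
2. not (c and a), u
3. not a, u
Accessibility: uRu
The negation has an open branch (countermodel exists).

Not valid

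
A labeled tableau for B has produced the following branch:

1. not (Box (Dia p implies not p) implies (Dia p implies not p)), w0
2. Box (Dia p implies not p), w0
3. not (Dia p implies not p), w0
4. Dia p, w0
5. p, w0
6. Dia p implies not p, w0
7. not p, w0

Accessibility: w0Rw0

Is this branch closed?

Yes, closed

Both p and not p appear at w0.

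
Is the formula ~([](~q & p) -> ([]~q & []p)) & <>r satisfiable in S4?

Unsatisfiable

1. ~([](~q & p) -> ([]~q & []p)) & <>r, w0
2. ~([](~q & p) -> ([]~q & []p)), w0
3. <>r, w0
4. [](~q & p), w0
5. ~([]~q & []p), w0
6. ~q & p, w0
7. ~q, w0
8. p, w0
9. ~[]p, w0
10. r, w1
11. ~q & p, w1
12. ~q, w1
13. p, w1
14. ~p, w2
15. ~q & p, w2
16. ~q, w2
17. p, w2
Accessibility: w0Rw0, w0Rw1, w0Rw2, w1Rw1, w2Rw2
Branch closes: p and ~p both at w2.
Every branch closes; the branch above is one of them.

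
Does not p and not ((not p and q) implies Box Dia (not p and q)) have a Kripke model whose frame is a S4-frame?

1. not p and not ((not p and q) implies Box Dia (not p and q)), u
2. not p, u
3. not ((not p and q) implies Box Dia (not p and q)), u
4. not p and q, u
5. not Box Dia (not p and q), u
6. q, u
7. not Dia (not p and q), v
8. not (not p and q), v
9. not q, v
Accessibility: uRu, uRv, vRv

Satisfiable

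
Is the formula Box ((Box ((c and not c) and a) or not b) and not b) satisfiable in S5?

Yes, satisfiable

1. Box ((Box ((c and not c) and a) or not b) and not b), u
2. (Box ((c and not c) and a) or not b) and not b, u   [Box-rule on 1 via uRu]
3. Box ((c and not c) and a) or not b, u   [and-rule on 2]
4. not b, u   [and-rule on 2]
Accessibility: uRu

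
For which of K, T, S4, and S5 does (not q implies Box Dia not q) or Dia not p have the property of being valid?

S5-tableau for the negation not ((not q implies Box Dia not q) or Dia not p):
1. not ((not q implies Box Dia not q) or Dia not p), 0
2. not (not q implies Box Dia not q), 0
3. not Dia not p, 0
4. not q, 0
5. not Box Dia not q, 0
6. p, 0
7. not Dia not q, 1
8. p, 1
9. q, 0
Accessibility: 0R0, 0R1, 1R0, 1R1
Branch closes: q and not q both at 0.
Every branch closes (one shown): valid in S5.
S4-tableau for the negation not ((not q implies Box Dia not q) or Dia not p):
1. not ((not q implies Box Dia not q) or Dia not p), 0
2. not (not q implies Box Dia not q), 0
3. not Dia not p, 0
4. not q, 0
5. not Box Dia not q, 0
6. p, 0
7. not Dia not q, 1
8. p, 1
9. q, 1
Accessibility: 0R0, 0R1, 1R1
Complete open branch: countermodel on an S4-frame, so not valid in S4, nor in K, T (the same frame is also a K-frame and a T-frame).

S5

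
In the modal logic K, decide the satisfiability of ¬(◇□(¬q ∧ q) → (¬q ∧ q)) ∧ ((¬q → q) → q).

1. ¬(◇□(¬q ∧ q) → (¬q ∧ q)) ∧ ((¬q → q) → q), w0
2. ¬(◇□(¬q ∧ q) → (¬q ∧ q)), w0
3. (¬q → q) → q, w0
4. ◇□(¬q ∧ q), w0
5. ¬(¬q ∧ q), w0
6. q, w0
7. □(¬q ∧ q), w1
Accessibility: w0Rw1

Yes, satisfiable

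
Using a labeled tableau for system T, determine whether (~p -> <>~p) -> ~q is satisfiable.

Satisfiable (open branch found)

1. (~p -> <>~p) -> ~q, u
2. ~q, u
Accessibility: uRu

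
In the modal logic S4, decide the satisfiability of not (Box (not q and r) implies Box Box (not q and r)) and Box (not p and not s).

No, unsatisfiable

1. not (Box (not q and r) implies Box Box (not q and r)) and Box (not p and not s), 0
2. not (Box (not q and r) implies Box Box (not q and r)), 0
3. Box (not p and not s), 0
4. Box (not q and r), 0
5. not Box Box (not q and r), 0
6. not p and not s, 0
7. not p, 0
8. not s, 0
9. not q and r, 0
10. not q, 0
11. r, 0
12. not Box (not q and r), 1
13. not p and not s, 1
14. not p, 1
15. not s, 1
16. not q and r, 1
17. not q, 1
18. r, 1
19. not (not q and r), 2
20. not p and not s, 2
21. not p, 2
22. not s, 2
23. not q and r, 2
24. not q, 2
25. r, 2
26. not r, 2
Accessibility: 0R0, 0R1, 0R2, 1R1, 1R2, 2R2
Branch closes: r and not r both at 2.
(One branch shown.) All branches close.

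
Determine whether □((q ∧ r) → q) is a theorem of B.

Tableau for the negation ¬□((q ∧ r) → q):
1. ¬□((q ∧ r) → q), u
2. ¬((q ∧ r) → q), v
3. q ∧ r, v
4. ¬q, v
5. q, v
6. r, v
Accessibility: uRu, uRv, vRu, vRv
Branch closes: q and ¬q both at v.
All branches of the negation close; one closing branch shown above.

Valid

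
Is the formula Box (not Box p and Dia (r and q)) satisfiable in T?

1. Box (not Box p and Dia (r and q)), u
2. not Box p and Dia (r and q), u
3. not Box p, u
4. Dia (r and q), u
5. not p, v
6. not Box p and Dia (r and q), v
7. not Box p, v
8. Dia (r and q), v
9. r and q, w
10. r, w
11. q, w
12. not Box p and Dia (r and q), w
13. not Box p, w
14. Dia (r and q), w
15. not p, x
16. r and q, y
17. r, y
18. q, y
19. not p, z
20. r and q, w6
21. r, w6
22. q, w6
Accessibility: uRu, uRv, uRw, vRv, vRx, vRy, wRw, wRz, wRw6, xRx, yRy, zRz, w6Rw6

Yes, satisfiable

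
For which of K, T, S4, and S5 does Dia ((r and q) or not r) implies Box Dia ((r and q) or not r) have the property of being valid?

S5

S5-tableau for the negation not (Dia ((r and q) or not r) implies Box Dia ((r and q) or not r)):
1. not (Dia ((r and q) or not r) implies Box Dia ((r and q) or not r)), 0
2. Dia ((r and q) or not r), 0
3. not Box Dia ((r and q) or not r), 0
4. (r and q) or not r, 1
5. r and q, 1
6. r, 1
7. q, 1
8. not Dia ((r and q) or not r), 2
9. not ((r and q) or not r), 0
10. not (r and q), 0
11. r, 0
12. not ((r and q) or not r), 1
13. not (r and q), 1
14. not ((r and q) or not r), 2
15. not (r and q), 2
16. r, 2
17. not q, 0
18. not q, 1
Accessibility: 0R0, 0R1, 0R2, 1R0, 1R1, 1R2, 2R0, 2R1, 2R2
Branch closes: q and not q both at 1.
Every branch closes (one shown): valid in S5.
S4-tableau for the negation not (Dia ((r and q) or not r) implies Box Dia ((r and q) or not r)):
1. not (Dia ((r and q) or not r) implies Box Dia ((r and q) or not r)), 0
2. Dia ((r and q) or not r), 0
3. not Box Dia ((r and q) or not r), 0
4. (r and q) or not r, 1
5. not r, 1
6. not Dia ((r and q) or not r), 2
7. not ((r and q) or not r), 2
8. not (r and q), 2
9. r, 2
10. not q, 2
Accessibility: 0R0, 0R1, 0R2, 1R1, 2R2
Complete open branch: countermodel on an S4-frame, so not valid in S4, nor in K, T (the same frame is also a K-frame and a T-frame).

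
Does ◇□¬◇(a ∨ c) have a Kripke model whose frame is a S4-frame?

Yes, satisfiable

1. ◇□¬◇(a ∨ c), u
2. □¬◇(a ∨ c), v   [◇-rule on 1: fresh world v, uRv]
3. ¬◇(a ∨ c), v   [□-rule on 2 via vRv]
4. ¬(a ∨ c), v   [¬◇-rule on 3 via vRv]
5. ¬a, v   [¬∨-rule on 4]
6. ¬c, v   [¬∨-rule on 4]
Accessibility: uRu, uRv, vRv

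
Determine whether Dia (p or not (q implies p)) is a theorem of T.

Invalid (countermodel exists)

Tableau for the negation not Dia (p or not (q implies p)):
1. not Dia (p or not (q implies p)), u
2. not (p or not (q implies p)), u   [neg-Dia-rule on 1 via uRu]
3. not p, u   [neg-or-rule on 2]
4. q implies p, u   [neg-or-rule on 2]
5. not q, u   [implies-rule on 4 (branches; this branch)]
Accessibility: uRu
The negation has an open branch (countermodel exists).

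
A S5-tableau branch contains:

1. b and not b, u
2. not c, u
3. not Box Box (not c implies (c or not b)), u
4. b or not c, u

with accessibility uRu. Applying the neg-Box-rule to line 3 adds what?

a fresh world v with uRv, and not Box (not c implies (c or not b)) at v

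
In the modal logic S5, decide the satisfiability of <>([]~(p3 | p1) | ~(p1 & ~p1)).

1. <>([]~(p3 | p1) | ~(p1 & ~p1)), u
2. []~(p3 | p1) | ~(p1 & ~p1), v   [<>-rule on 1: fresh world v, uRv]
3. ~(p1 & ~p1), v   [|-rule on 2 (branches; this branch)]
4. p1, v   [~&-rule on 3 (branches; this branch)]
Accessibility: uRu, uRv, vRu, vRv

Satisfiable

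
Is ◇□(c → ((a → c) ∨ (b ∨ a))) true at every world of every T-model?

Valid

Tableau for the negation ¬◇□(c → ((a → c) ∨ (b ∨ a))):
1. ¬◇□(c → ((a → c) ∨ (b ∨ a))), 0
2. ¬□(c → ((a → c) ∨ (b ∨ a))), 0
3. ¬(c → ((a → c) ∨ (b ∨ a))), 1
4. c, 1
5. ¬((a → c) ∨ (b ∨ a)), 1
6. ¬(a → c), 1
7. ¬(b ∨ a), 1
8. a, 1
9. ¬c, 1
Accessibility: 0R0, 0R1, 1R1
Branch closes: c and ¬c both at 1.
Every branch of the negation's tableau closes; the branch above is one of them.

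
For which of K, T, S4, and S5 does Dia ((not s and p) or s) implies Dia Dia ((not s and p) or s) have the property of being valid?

T, S4, S5

K-tableau for the negation not (Dia ((not s and p) or s) implies Dia Dia ((not s and p) or s)):
1. not (Dia ((not s and p) or s) implies Dia Dia ((not s and p) or s)), 0
2. Dia ((not s and p) or s), 0   [neg-implies-rule on 1]
3. not Dia Dia ((not s and p) or s), 0   [neg-implies-rule on 1]
4. (not s and p) or s, 1   [Dia-rule on 2: fresh world 1, 0R1]
5. not Dia ((not s and p) or s), 1   [neg-Dia-rule on 3 via 0R1]
6. s, 1   [or-rule on 4 (branches; this branch)]
Accessibility: 0R1
Complete open branch: countermodel on a K-frame, so not valid in K.
T-tableau for the negation not (Dia ((not s and p) or s) implies Dia Dia ((not s and p) or s)):
1. not (Dia ((not s and p) or s) implies Dia Dia ((not s and p) or s)), 0
2. Dia ((not s and p) or s), 0   [neg-implies-rule on 1]
3. not Dia Dia ((not s and p) or s), 0   [neg-implies-rule on 1]
4. not Dia ((not s and p) or s), 0   [neg-Dia-rule on 3 via 0R0]
5. not ((not s and p) or s), 0   [neg-Dia-rule on 4 via 0R0]
6. not (not s and p), 0   [neg-or-rule on 5]
7. not s, 0   [neg-or-rule on 5]
8. not p, 0   [neg-and-rule on 6 (branches; this branch)]
9. (not s and p) or s, 1   [Dia-rule on 2: fresh world 1, 0R1]
10. not Dia ((not s and p) or s), 1   [neg-Dia-rule on 3 via 0R1]
11. not ((not s and p) or s), 1   [neg-Dia-rule on 4 via 0R1]
12. not (not s and p), 1   [neg-or-rule on 11]
13. not s, 1   [neg-or-rule on 11]
14. not s and p, 1   [or-rule on 9 (branches; this branch)]
15. p, 1   [and-rule on 14]
16. not p, 1   [neg-and-rule on 12 (branches; this branch)]
Accessibility: 0R0, 0R1, 1R1
Branch closes: p and not p both at 1.
Every branch closes (one shown): valid in T, hence also in S4, S5 (every theorem of T is a theorem of S4 and S5).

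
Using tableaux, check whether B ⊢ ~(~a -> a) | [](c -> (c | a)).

Tableau for the negation ~(~(~a -> a) | [](c -> (c | a))):
1. ~(~(~a -> a) | [](c -> (c | a))), 0
2. ~a -> a, 0
3. ~[](c -> (c | a)), 0
4. a, 0
5. ~(c -> (c | a)), 1
6. c, 1
7. ~(c | a), 1
8. ~c, 1
9. ~a, 1
Accessibility: 0R0, 0R1, 1R0, 1R1
Branch closes: c and ~c both at 1.
All branches of the negation close; one closing branch shown above.

Yes, valid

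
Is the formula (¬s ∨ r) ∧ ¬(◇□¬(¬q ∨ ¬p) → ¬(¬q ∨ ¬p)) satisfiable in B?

Unsatisfiable

1. (¬s ∨ r) ∧ ¬(◇□¬(¬q ∨ ¬p) → ¬(¬q ∨ ¬p)), w0
2. ¬s ∨ r, w0   [∧-rule on 1]
3. ¬(◇□¬(¬q ∨ ¬p) → ¬(¬q ∨ ¬p)), w0   [∧-rule on 1]
4. ◇□¬(¬q ∨ ¬p), w0   [¬→-rule on 3]
5. ¬q ∨ ¬p, w0   [¬→-rule on 3]
6. r, w0   [∨-rule on 2 (branches; this branch)]
7. ¬p, w0   [∨-rule on 5 (branches; this branch)]
8. □¬(¬q ∨ ¬p), w1   [◇-rule on 4: fresh world w1, w0Rw1]
9. ¬(¬q ∨ ¬p), w0   [□-rule on 8 via w1Rw0]
10. q, w0   [¬∨-rule on 9]
11. p, w0   [¬∨-rule on 9]
Accessibility: w0Rw0, w0Rw1, w1Rw0, w1Rw1
Branch closes: p and ¬p both at w0.
(One branch shown.) All branches close.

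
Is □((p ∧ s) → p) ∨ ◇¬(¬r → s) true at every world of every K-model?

Tableau for the negation ¬(□((p ∧ s) → p) ∨ ◇¬(¬r → s)):
1. ¬(□((p ∧ s) → p) ∨ ◇¬(¬r → s)), 0
2. ¬□((p ∧ s) → p), 0
3. ¬◇¬(¬r → s), 0
4. ¬((p ∧ s) → p), 1
5. p ∧ s, 1
6. ¬p, 1
7. p, 1
8. s, 1
Accessibility: 0R1
Branch closes: p and ¬p both at 1.
Every branch of the negation's tableau closes; the branch above is one of them.

Yes, valid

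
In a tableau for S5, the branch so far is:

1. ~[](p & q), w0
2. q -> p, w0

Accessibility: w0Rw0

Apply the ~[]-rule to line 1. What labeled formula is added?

a fresh world w1 with w0Rw1, and ~(p & q) at w1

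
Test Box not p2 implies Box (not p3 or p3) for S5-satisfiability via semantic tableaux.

1. Box not p2 implies Box (not p3 or p3), u
2. Box (not p3 or p3), u   [implies-rule on 1 (branches; this branch)]
3. not p3 or p3, u   [Box-rule on 2 via uRu]
4. p3, u   [or-rule on 3 (branches; this branch)]
Accessibility: uRu

Satisfiable (open branch found)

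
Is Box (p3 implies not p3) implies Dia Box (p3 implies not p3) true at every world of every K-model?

Tableau for the negation not (Box (p3 implies not p3) implies Dia Box (p3 implies not p3)):
1. not (Box (p3 implies not p3) implies Dia Box (p3 implies not p3)), w0
2. Box (p3 implies not p3), w0
3. not Dia Box (p3 implies not p3), w0
The negation has an open branch (countermodel exists).

No, not valid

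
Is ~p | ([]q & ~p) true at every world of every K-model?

Tableau for the negation ~(~p | ([]q & ~p)):
1. ~(~p | ([]q & ~p)), 0
2. p, 0
3. ~([]q & ~p), 0
The negation has an open branch (countermodel exists).

No, not valid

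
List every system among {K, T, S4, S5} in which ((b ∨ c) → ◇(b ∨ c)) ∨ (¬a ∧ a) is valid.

T, S4, S5

K-tableau for the negation ¬(((b ∨ c) → ◇(b ∨ c)) ∨ (¬a ∧ a)):
1. ¬(((b ∨ c) → ◇(b ∨ c)) ∨ (¬a ∧ a)), u
2. ¬((b ∨ c) → ◇(b ∨ c)), u
3. ¬(¬a ∧ a), u
4. b ∨ c, u
5. ¬◇(b ∨ c), u
6. ¬a, u
7. c, u
Complete open branch: countermodel on a K-frame, so not valid in K.
T-tableau for the negation ¬(((b ∨ c) → ◇(b ∨ c)) ∨ (¬a ∧ a)):
1. ¬(((b ∨ c) → ◇(b ∨ c)) ∨ (¬a ∧ a)), u
2. ¬((b ∨ c) → ◇(b ∨ c)), u
3. ¬(¬a ∧ a), u
4. b ∨ c, u
5. ¬◇(b ∨ c), u
6. ¬(b ∨ c), u
7. ¬b, u
8. ¬c, u
9. ¬a, u
10. c, u
Accessibility: uRu
Branch closes: c and ¬c both at u.
Every branch closes (one shown): valid in T, hence also in S4, S5 (every theorem of T is a theorem of S4 and S5).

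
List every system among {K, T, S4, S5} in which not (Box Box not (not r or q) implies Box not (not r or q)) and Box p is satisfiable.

T-tableau for the formula:
1. not (Box Box not (not r or q) implies Box not (not r or q)) and Box p, u
2. not (Box Box not (not r or q) implies Box not (not r or q)), u
3. Box p, u
4. Box Box not (not r or q), u
5. not Box not (not r or q), u
6. p, u
7. Box not (not r or q), u
8. not (not r or q), u
9. r, u
10. not q, u
11. not r or q, v
12. p, v
13. Box not (not r or q), v
14. not (not r or q), v
15. r, v
16. not q, v
17. q, v
Accessibility: uRu, uRv, vRv
Branch closes: q and not q both at v.
Every branch closes (one shown): unsatisfiable in T, hence also in S4, S5 (every S4/S5-frame is a T-frame).
K-tableau for the formula:
1. not (Box Box not (not r or q) implies Box not (not r or q)) and Box p, u
2. not (Box Box not (not r or q) implies Box not (not r or q)), u
3. Box p, u
4. Box Box not (not r or q), u
5. not Box not (not r or q), u
6. not r or q, v
7. p, v
8. Box not (not r or q), v
9. q, v
Accessibility: uRv
Complete open branch: satisfiable in K.

K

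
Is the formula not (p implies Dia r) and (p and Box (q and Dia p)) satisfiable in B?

Yes, satisfiable

1. not (p implies Dia r) and (p and Box (q and Dia p)), 0
2. not (p implies Dia r), 0
3. p and Box (q and Dia p), 0
4. p, 0
5. not Dia r, 0
6. Box (q and Dia p), 0
7. not r, 0
8. q and Dia p, 0
9. q, 0
10. Dia p, 0
11. p, 1
12. not r, 1
13. q and Dia p, 1
14. q, 1
15. Dia p, 1
16. p, 2
Accessibility: 0R0, 0R1, 1R0, 1R1, 1R2, 2R1, 2R2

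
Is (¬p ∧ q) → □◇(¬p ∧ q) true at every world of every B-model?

Tableau for the negation ¬((¬p ∧ q) → □◇(¬p ∧ q)):
1. ¬((¬p ∧ q) → □◇(¬p ∧ q)), u
2. ¬p ∧ q, u
3. ¬□◇(¬p ∧ q), u
4. ¬p, u
5. q, u
6. ¬◇(¬p ∧ q), v
7. ¬(¬p ∧ q), u
8. ¬(¬p ∧ q), v
9. ¬q, u
Accessibility: uRu, uRv, vRu, vRv
Branch closes: q and ¬q both at u.
Every branch of the negation's tableau closes; the branch above is one of them.

Valid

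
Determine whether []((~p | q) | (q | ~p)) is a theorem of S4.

Invalid (countermodel exists)

Tableau for the negation ~[]((~p | q) | (q | ~p)):
1. ~[]((~p | q) | (q | ~p)), u
2. ~((~p | q) | (q | ~p)), v
3. ~(~p | q), v
4. ~(q | ~p), v
5. p, v
6. ~q, v
Accessibility: uRu, uRv, vRv
The negation has an open branch (countermodel exists).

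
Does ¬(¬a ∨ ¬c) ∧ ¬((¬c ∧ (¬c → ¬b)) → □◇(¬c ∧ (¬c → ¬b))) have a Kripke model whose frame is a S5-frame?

1. ¬(¬a ∨ ¬c) ∧ ¬((¬c ∧ (¬c → ¬b)) → □◇(¬c ∧ (¬c → ¬b))), u
2. ¬(¬a ∨ ¬c), u   [∧-rule on 1]
3. ¬((¬c ∧ (¬c → ¬b)) → □◇(¬c ∧ (¬c → ¬b))), u   [∧-rule on 1]
4. a, u   [¬∨-rule on 2]
5. c, u   [¬∨-rule on 2]
6. ¬c ∧ (¬c → ¬b), u   [¬→-rule on 3]
7. ¬□◇(¬c ∧ (¬c → ¬b)), u   [¬→-rule on 3]
8. ¬c, u   [∧-rule on 6]
9. ¬c → ¬b, u   [∧-rule on 6]
Accessibility: uRu
Branch closes: c and ¬c both at u.
All branches of the tableau close; one closing branch shown above.

Unsatisfiable (every branch closes)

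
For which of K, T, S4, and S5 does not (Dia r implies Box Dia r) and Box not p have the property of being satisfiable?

K, T, S4

S5-tableau for the formula:
1. not (Dia r implies Box Dia r) and Box not p, u
2. not (Dia r implies Box Dia r), u   [and-rule on 1]
3. Box not p, u   [and-rule on 1]
4. Dia r, u   [neg-implies-rule on 2]
5. not Box Dia r, u   [neg-implies-rule on 2]
6. not p, u   [Box-rule on 3 via uRu]
7. r, v   [Dia-rule on 4: fresh world v, uRv]
8. not p, v   [Box-rule on 3 via uRv]
9. not Dia r, w   [neg-Box-rule on 5: fresh world w, uRw]
10. not p, w   [Box-rule on 3 via uRw]
11. not r, u   [neg-Dia-rule on 9 via wRu]
12. not r, v   [neg-Dia-rule on 9 via wRv]
Accessibility: uRu, uRv, uRw, vRu, vRv, vRw, wRu, wRv, wRw
Branch closes: r and not r both at v.
Every branch closes (one shown): unsatisfiable in S5.
S4-tableau for the formula:
1. not (Dia r implies Box Dia r) and Box not p, u
2. not (Dia r implies Box Dia r), u   [and-rule on 1]
3. Box not p, u   [and-rule on 1]
4. Dia r, u   [neg-implies-rule on 2]
5. not Box Dia r, u   [neg-implies-rule on 2]
6. not p, u   [Box-rule on 3 via uRu]
7. r, v   [Dia-rule on 4: fresh world v, uRv]
8. not p, v   [Box-rule on 3 via uRv]
9. not Dia r, w   [neg-Box-rule on 5: fresh world w, uRw]
10. not p, w   [Box-rule on 3 via uRw]
11. not r, w   [neg-Dia-rule on 9 via wRw]
Accessibility: uRu, uRv, uRw, vRv, wRw
Complete open branch: satisfiable in S4, hence also in K, T (this S4-model is also a K-model and a T-model).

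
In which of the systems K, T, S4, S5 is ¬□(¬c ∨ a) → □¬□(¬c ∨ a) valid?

S5-tableau for the negation ¬(¬□(¬c ∨ a) → □¬□(¬c ∨ a)):
1. ¬(¬□(¬c ∨ a) → □¬□(¬c ∨ a)), w0
2. ¬□(¬c ∨ a), w0
3. ¬□¬□(¬c ∨ a), w0
4. ¬(¬c ∨ a), w1
5. c, w1
6. ¬a, w1
7. □(¬c ∨ a), w2
8. ¬c ∨ a, w0
9. ¬c ∨ a, w1
10. ¬c ∨ a, w2
11. a, w0
12. a, w1
Accessibility: w0Rw0, w0Rw1, w0Rw2, w1Rw0, w1Rw1, w1Rw2, w2Rw0, w2Rw1, w2Rw2
Branch closes: a and ¬a both at w1.
Every branch closes (one shown): valid in S5.
S4-tableau for the negation ¬(¬□(¬c ∨ a) → □¬□(¬c ∨ a)):
1. ¬(¬□(¬c ∨ a) → □¬□(¬c ∨ a)), w0
2. ¬□(¬c ∨ a), w0
3. ¬□¬□(¬c ∨ a), w0
4. ¬(¬c ∨ a), w1
5. c, w1
6. ¬a, w1
7. □(¬c ∨ a), w2
8. ¬c ∨ a, w2
9. a, w2
Accessibility: w0Rw0, w0Rw1, w0Rw2, w1Rw1, w2Rw2
Complete open branch: countermodel on an S4-frame, so not valid in S4, nor in K, T (the same frame is also a K-frame and a T-frame).

S5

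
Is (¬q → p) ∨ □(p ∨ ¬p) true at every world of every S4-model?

Tableau for the negation ¬((¬q → p) ∨ □(p ∨ ¬p)):
1. ¬((¬q → p) ∨ □(p ∨ ¬p)), u
2. ¬(¬q → p), u   [¬∨-rule on 1]
3. ¬□(p ∨ ¬p), u   [¬∨-rule on 1]
4. ¬q, u   [¬→-rule on 2]
5. ¬p, u   [¬→-rule on 2]
6. ¬(p ∨ ¬p), v   [¬□-rule on 3: fresh world v, uRv]
7. ¬p, v   [¬∨-rule on 6]
8. p, v   [¬∨-rule on 6]
Accessibility: uRu, uRv, vRv
Branch closes: p and ¬p both at v.
Every branch of the negation's tableau closes; the branch above is one of them.

Yes, valid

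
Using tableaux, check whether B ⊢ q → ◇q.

Tableau for the negation ¬(q → ◇q):
1. ¬(q → ◇q), 0
2. q, 0
3. ¬◇q, 0
4. ¬q, 0
Accessibility: 0R0
Branch closes: q and ¬q both at 0.
All branches of the negation close; one closing branch shown above.

Valid in B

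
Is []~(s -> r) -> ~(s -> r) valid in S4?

Valid

Tableau for the negation ~([]~(s -> r) -> ~(s -> r)):
1. ~([]~(s -> r) -> ~(s -> r)), w0
2. []~(s -> r), w0
3. s -> r, w0
4. ~(s -> r), w0
5. s, w0
6. ~r, w0
7. r, w0
Accessibility: w0Rw0
Branch closes: r and ~r both at w0.
Every branch of the negation's tableau closes; the branch above is one of them.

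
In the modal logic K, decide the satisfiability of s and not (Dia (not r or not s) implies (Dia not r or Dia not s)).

1. s and not (Dia (not r or not s) implies (Dia not r or Dia not s)), 0
2. s, 0
3. not (Dia (not r or not s) implies (Dia not r or Dia not s)), 0
4. Dia (not r or not s), 0
5. not (Dia not r or Dia not s), 0
6. not Dia not r, 0
7. not Dia not s, 0
8. not r or not s, 1
9. r, 1
10. s, 1
11. not s, 1
Accessibility: 0R1
Branch closes: s and not s both at 1.
(One branch shown.) All branches close.

Unsatisfiable (every branch closes)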